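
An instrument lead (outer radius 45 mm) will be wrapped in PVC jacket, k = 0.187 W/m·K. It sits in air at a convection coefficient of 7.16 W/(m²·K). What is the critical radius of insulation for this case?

For a cylinder r_cr = k/h = 0.187/7.16
r_cr = 26.1 mm; since the bare radius (45 mm) is above r_cr, any added insulation will reduce heat loss.

r_cr ≈ 26.1 mm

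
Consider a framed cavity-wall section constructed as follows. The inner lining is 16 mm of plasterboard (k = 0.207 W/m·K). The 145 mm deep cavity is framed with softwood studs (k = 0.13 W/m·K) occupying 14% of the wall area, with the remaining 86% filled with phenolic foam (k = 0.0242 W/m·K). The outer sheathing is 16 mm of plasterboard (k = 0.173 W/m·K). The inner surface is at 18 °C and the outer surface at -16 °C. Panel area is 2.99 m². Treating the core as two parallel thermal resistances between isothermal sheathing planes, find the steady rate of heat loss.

Q ≈ 26.2 W

Sheathing layers in series; stud and cavity paths in parallel between them.
R_inner = 0.016/(0.207×2.99) = 0.02585 K/W
R_stud  = 0.145/(0.13×0.14×2.99) = 2.665 K/W
R_cav   = 0.145/(0.0242×0.86×2.99) = 2.33 K/W
1/R_core = 1/R_stud + 1/R_cav → R_core = 1.243 K/W
R_outer = 0.016/(0.173×2.99) = 0.03093 K/W
R_total = 1.3 K/W
Q = ΔT/R_total = 34/1.3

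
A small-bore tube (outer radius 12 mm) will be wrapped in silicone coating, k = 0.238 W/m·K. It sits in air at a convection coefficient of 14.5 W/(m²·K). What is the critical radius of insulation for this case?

r_cr ≈ 16.4 mm

For a cylinder r_cr = k/h = 0.238/14.5
r_cr = 16.4 mm; since the bare radius (12 mm) is below r_cr, adding a thin layer of insulation will *increase* heat loss.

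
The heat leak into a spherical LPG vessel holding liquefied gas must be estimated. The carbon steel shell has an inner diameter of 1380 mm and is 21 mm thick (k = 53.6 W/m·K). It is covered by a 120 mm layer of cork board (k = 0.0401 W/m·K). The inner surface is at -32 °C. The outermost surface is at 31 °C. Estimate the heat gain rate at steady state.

Q ≈ 156 W

Radial (spherical) resistances in series:
R_carbon steel shell = (1/0.69 − 1/0.711)/(4π×53.6) = 6.355×10^-5 K/W
R_cork board = (1/0.711 − 1/0.831)/(4π×0.0401) = 0.403 K/W
R_total = 0.4031 K/W
Q = ΔT/R_total = 63/0.4031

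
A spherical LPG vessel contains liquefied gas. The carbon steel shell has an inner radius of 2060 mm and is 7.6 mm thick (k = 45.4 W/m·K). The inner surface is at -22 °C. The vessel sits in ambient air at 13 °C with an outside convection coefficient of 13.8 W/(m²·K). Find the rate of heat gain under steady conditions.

Radial (spherical) resistances in series:
R_carbon steel shell = (1/2.06 − 1/2.0676)/(4π×45.4) = 3.128×10^-6 K/W
R_outer film = 1/(h·4πr_o²) = 1/(13.8×4π×2.0676²) = 0.001349 K/W
R_total = 0.001352 K/W
Q = ΔT/R_total = 35/0.001352

Q ≈ 25900 W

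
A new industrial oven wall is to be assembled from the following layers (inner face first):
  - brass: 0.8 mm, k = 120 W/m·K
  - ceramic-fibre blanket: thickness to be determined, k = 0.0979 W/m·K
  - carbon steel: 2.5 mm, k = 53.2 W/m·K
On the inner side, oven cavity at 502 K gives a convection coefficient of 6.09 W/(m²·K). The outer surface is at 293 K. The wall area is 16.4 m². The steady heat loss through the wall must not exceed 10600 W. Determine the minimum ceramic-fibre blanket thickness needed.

L ≈ 15.6 mm

Series thermal resistances:
R_inner film = 1/(h_i·A) = 1/(6.09×16.4) = 0.01001 K/W
R_brass = L/(kA) = 0.0008/(120×16.4) = 4.065×10^-7 K/W
R_carbon steel = L/(kA) = 0.0025/(53.2×16.4) = 2.865×10^-6 K/W
Sum of the known resistances R_other = 0.01002 K/W
Required total resistance R_tot = ΔT/Q_allow = 209/10600 = 0.01972 K/W
R_ceramic-fibre blanket = R_tot − R_other = 0.009701 K/W
L = R·k·A = 0.009701×0.0979×16.4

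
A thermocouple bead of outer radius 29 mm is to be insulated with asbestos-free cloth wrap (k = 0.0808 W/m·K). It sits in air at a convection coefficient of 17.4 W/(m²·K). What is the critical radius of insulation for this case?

r_cr ≈ 9.29 mm

For a sphere r_cr = 2k/h = 2×0.0808/17.4
r_cr = 9.29 mm; since the bare radius (29 mm) is above r_cr, any added insulation will reduce heat loss.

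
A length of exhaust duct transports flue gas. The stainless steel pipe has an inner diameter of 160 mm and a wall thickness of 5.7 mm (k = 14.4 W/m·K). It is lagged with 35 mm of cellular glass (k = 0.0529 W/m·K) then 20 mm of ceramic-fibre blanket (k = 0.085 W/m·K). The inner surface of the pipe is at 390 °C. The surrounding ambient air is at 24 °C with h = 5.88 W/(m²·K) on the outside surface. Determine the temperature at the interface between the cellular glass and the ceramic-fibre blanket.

T ≈ 140 °C

Radial resistances (cylindrical: R_cond = ln(r_o/r_i)/(2πkL), R_conv = 1/(h·2πrL)):
R_stainless steel pipe wall = ln(85.7/80)/(2π×14.4×1) = 7.607×10^-4 K/W
R_cellular glass = ln(120.7/85.7)/(2π×0.0529×1) = 1.03 K/W
R_ceramic-fibre blanket = ln(140.7/120.7)/(2π×0.085×1) = 0.2871 K/W
R_outer film = 1/(h_o·2πr_oL) = 1/(5.88×2π×0.1407×1) = 0.1924 K/W
R_total = 1.511 K/W
Q = ΔT/R_total = 366/1.511
Q = 242 W/m
T_interface = T_inner − Q·ΣR(inner→interface) = 390 − 242×1.031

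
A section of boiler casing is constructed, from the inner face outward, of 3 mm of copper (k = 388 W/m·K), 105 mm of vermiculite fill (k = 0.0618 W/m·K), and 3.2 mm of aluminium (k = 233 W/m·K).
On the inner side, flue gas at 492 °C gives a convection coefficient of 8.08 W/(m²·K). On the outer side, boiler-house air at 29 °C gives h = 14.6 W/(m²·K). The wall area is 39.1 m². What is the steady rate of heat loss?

Q ≈ 9570 W

Thermal resistances in series:
R_inner film = 1/(h_i·A) = 1/(8.08×39.1) = 0.003165 K/W
R_copper = L/(kA) = 0.003/(388×39.1) = 1.977×10^-7 K/W
R_vermiculite fill = L/(kA) = 0.105/(0.0618×39.1) = 0.04345 K/W
R_aluminium = L/(kA) = 0.0032/(233×39.1) = 3.513×10^-7 K/W
R_outer film = 1/(h_o·A) = 1/(14.6×39.1) = 0.001752 K/W
R_total = 0.04837 K/W
Q = ΔT / R_total = 463 / 0.04837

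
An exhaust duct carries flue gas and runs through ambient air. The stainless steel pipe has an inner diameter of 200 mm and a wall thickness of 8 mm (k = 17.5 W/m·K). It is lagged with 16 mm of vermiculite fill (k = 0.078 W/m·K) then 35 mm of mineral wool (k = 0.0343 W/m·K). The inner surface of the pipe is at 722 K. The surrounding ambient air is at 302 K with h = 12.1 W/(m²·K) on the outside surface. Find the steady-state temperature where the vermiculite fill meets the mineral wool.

T ≈ 644 K

Treating each annulus and film as a series resistance:
R_stainless steel pipe wall = ln(108/100)/(2π×17.5×1) = 6.999×10^-4 K/W
R_vermiculite fill = ln(124/108)/(2π×0.078×1) = 0.2819 K/W
R_mineral wool = ln(159/124)/(2π×0.0343×1) = 1.154 K/W
R_outer film = 1/(h_o·2πr_oL) = 1/(12.1×2π×0.159×1) = 0.08273 K/W
R_total = 1.519 K/W
Q = ΔT/R_total = 420/1.519
Q = 277 W/m
T_interface = T_inner − Q·ΣR(inner→interface) = 722 − 277×0.2826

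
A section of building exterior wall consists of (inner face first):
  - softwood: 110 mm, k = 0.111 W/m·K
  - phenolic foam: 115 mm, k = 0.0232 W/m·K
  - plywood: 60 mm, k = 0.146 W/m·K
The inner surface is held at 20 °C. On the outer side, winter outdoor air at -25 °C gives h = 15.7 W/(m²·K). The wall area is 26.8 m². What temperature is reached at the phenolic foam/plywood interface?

T ≈ -21.7 °C

Thermal resistances in series:
R_softwood = L/(kA) = 0.11/(0.111×26.8) = 0.03698 K/W
R_phenolic foam = L/(kA) = 0.115/(0.0232×26.8) = 0.185 K/W
R_plywood = L/(kA) = 0.06/(0.146×26.8) = 0.01533 K/W
R_outer film = 1/(h_o·A) = 1/(15.7×26.8) = 0.002377 K/W
R_total = 0.2396 K/W;  Q = ΔT/R_total = 45/0.2396 = 187.8 W
T_interface = T_inner − Q·ΣR(inner→interface) = 20 − 188×0.2219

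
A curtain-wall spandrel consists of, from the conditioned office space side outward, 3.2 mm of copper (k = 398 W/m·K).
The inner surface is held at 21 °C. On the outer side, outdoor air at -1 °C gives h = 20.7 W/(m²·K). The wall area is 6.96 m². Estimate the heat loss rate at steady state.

Q ≈ 3170 W

Thermal resistances in series:
R_copper = L/(kA) = 0.0032/(398×6.96) = 1.155×10^-6 K/W
R_outer film = 1/(h_o·A) = 1/(20.7×6.96) = 0.006941 K/W
R_total = 0.006942 K/W
Q = ΔT / R_total = 22 / 0.006942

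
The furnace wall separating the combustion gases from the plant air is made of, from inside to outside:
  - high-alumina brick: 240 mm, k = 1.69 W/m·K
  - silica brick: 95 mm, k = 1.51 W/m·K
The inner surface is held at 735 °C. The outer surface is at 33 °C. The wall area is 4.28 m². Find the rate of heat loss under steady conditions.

Series thermal resistances:
R_high-alumina brick = L/(kA) = 0.24/(1.69×4.28) = 0.03318 K/W
R_silica brick = L/(kA) = 0.095/(1.51×4.28) = 0.0147 K/W
R_total = 0.04788 K/W
Q = ΔT / R_total = 702 / 0.04788

Q ≈ 14700 W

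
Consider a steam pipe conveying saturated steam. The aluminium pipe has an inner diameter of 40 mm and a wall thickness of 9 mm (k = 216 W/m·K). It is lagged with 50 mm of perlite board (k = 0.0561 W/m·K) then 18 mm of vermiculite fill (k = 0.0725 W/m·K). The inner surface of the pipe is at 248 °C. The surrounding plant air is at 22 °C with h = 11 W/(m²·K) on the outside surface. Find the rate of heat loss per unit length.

Per-layer cylindrical resistances, series-summed:
R_aluminium pipe wall = ln(29/20)/(2π×216×1) = 2.738×10^-4 K/W
R_perlite board = ln(79/29)/(2π×0.0561×1) = 2.843 K/W
R_vermiculite fill = ln(97/79)/(2π×0.0725×1) = 0.4506 K/W
R_outer film = 1/(h_o·2πr_oL) = 1/(11×2π×0.097×1) = 0.1492 K/W
R_total = 3.443 K/W
Q = ΔT/R_total = 226/3.443

q′ ≈ 65.6 W/m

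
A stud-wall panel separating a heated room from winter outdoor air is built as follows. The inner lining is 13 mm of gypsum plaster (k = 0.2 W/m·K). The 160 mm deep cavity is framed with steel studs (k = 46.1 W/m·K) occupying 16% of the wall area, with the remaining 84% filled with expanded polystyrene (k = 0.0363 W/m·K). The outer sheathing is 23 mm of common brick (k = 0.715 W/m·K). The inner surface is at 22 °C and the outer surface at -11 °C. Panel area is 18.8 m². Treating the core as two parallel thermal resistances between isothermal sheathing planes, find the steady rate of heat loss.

Sheathing layers in series; stud and cavity paths in parallel between them.
R_inner = 0.013/(0.2×18.8) = 0.003457 K/W
R_stud  = 0.16/(46.1×0.16×18.8) = 0.001154 K/W
R_cav   = 0.16/(0.0363×0.84×18.8) = 0.2791 K/W
1/R_core = 1/R_stud + 1/R_cav → R_core = 0.001149 K/W
R_outer = 0.023/(0.715×18.8) = 0.001711 K/W
R_total = 0.006318 K/W
Q = ΔT/R_total = 33/0.006318

Q ≈ 5220 W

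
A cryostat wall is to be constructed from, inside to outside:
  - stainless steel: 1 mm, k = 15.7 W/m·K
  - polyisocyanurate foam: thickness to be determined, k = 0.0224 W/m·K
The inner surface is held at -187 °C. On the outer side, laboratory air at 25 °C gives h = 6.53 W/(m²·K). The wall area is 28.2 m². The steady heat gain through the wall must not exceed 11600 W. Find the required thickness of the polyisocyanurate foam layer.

L ≈ 8.11 mm

Thermal resistances in series:
R_stainless steel = L/(kA) = 0.001/(15.7×28.2) = 2.259×10^-6 K/W
R_outer film = 1/(h_o·A) = 1/(6.53×28.2) = 0.00543 K/W
Sum of the known resistances R_other = 0.005433 K/W
Required total resistance R_tot = ΔT/Q_allow = 212/11600 = 0.01828 K/W
R_polyisocyanurate foam = R_tot − R_other = 0.01284 K/W
L = R·k·A = 0.01284×0.0224×28.2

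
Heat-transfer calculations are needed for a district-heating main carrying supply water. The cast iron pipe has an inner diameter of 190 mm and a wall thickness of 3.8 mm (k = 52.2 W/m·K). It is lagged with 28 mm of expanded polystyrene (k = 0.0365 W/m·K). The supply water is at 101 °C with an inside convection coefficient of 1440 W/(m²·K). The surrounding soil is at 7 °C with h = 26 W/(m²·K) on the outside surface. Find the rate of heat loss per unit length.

q′ ≈ 82.6 W/m

Cylindrical conduction, so R = ln(r₂/r₁)/(2πkL) per layer, in series:
R_inner film = 1/(h_i·2πr₁L) = 1/(1440×2π×0.095×1) = 0.001163 K/W
R_cast iron pipe wall = ln(98.8/95)/(2π×52.2×1) = 1.196×10^-4 K/W
R_expanded polystyrene = ln(126.8/98.8)/(2π×0.0365×1) = 1.088 K/W
R_outer film = 1/(h_o·2πr_oL) = 1/(26×2π×0.1268×1) = 0.04828 K/W
R_total = 1.138 K/W
Q = ΔT/R_total = 94/1.138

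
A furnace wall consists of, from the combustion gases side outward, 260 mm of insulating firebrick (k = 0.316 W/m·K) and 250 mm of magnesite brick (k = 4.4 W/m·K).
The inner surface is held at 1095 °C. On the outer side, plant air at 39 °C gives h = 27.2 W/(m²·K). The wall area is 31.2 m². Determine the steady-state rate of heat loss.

Using the resistance-network approach (series):
R_insulating firebrick = L/(kA) = 0.26/(0.316×31.2) = 0.02637 K/W
R_magnesite brick = L/(kA) = 0.25/(4.4×31.2) = 0.001821 K/W
R_outer film = 1/(h_o·A) = 1/(27.2×31.2) = 0.001178 K/W
R_total = 0.02937 K/W
Q = ΔT / R_total = 1056 / 0.02937

Q ≈ 36000 W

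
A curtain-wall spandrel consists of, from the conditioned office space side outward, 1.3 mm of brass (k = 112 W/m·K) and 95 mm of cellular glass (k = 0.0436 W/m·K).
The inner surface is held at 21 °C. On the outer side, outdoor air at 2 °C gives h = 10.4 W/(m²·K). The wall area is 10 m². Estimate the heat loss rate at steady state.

Q ≈ 83.5 W

Using the resistance-network approach (series):
R_brass = L/(kA) = 0.0013/(112×10) = 1.161×10^-6 K/W
R_cellular glass = L/(kA) = 0.095/(0.0436×10) = 0.2179 K/W
R_outer film = 1/(h_o·A) = 1/(10.4×10) = 0.009615 K/W
R_total = 0.2275 K/W
Q = ΔT / R_total = 19 / 0.2275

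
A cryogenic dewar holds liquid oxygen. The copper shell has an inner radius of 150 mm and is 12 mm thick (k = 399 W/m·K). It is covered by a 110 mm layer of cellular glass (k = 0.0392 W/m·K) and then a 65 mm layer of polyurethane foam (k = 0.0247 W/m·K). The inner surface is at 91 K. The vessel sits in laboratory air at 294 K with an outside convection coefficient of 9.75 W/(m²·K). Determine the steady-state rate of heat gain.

Q ≈ 27.3 W

Each spherical layer contributes R = (1/r_i − 1/r_o)/(4πk):
R_copper shell = (1/0.15 − 1/0.162)/(4π×399) = 9.849×10^-5 K/W
R_cellular glass = (1/0.162 − 1/0.272)/(4π×0.0392) = 5.068 K/W
R_polyurethane foam = (1/0.272 − 1/0.337)/(4π×0.0247) = 2.285 K/W
R_outer film = 1/(h·4πr_o²) = 1/(9.75×4π×0.337²) = 0.07187 K/W
R_total = 7.424 K/W
Q = ΔT/R_total = 203/7.424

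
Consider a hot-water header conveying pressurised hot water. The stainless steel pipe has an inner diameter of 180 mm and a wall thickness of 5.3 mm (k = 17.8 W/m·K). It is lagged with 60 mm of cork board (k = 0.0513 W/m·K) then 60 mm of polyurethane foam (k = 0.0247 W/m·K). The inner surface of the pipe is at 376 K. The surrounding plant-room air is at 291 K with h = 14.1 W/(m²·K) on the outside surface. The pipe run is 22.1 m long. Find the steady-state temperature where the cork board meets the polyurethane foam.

T ≈ 341 K

Radial resistances (cylindrical: R_cond = ln(r_o/r_i)/(2πkL), R_conv = 1/(h·2πrL)):
R_stainless steel pipe wall = ln(95.3/90)/(2π×17.8×22.1) = 2.315×10^-5 K/W
R_cork board = ln(155.3/95.3)/(2π×0.0513×22.1) = 0.06855 K/W
R_polyurethane foam = ln(215.3/155.3)/(2π×0.0247×22.1) = 0.09525 K/W
R_outer film = 1/(h_o·2πr_oL) = 1/(14.1×2π×0.2153×22.1) = 0.002372 K/W
R_total = 0.1662 K/W
Q = ΔT/R_total = 85/0.1662
Q = 511 W
T_interface = T_inner − Q·ΣR(inner→interface) = 376 − 511×0.06858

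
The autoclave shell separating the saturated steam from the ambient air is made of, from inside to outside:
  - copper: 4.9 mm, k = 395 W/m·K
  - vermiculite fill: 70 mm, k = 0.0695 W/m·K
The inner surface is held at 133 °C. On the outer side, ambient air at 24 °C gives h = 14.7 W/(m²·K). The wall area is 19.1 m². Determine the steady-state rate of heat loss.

Q ≈ 1940 W

Thermal resistances in series:
R_copper = L/(kA) = 0.0049/(395×19.1) = 6.495×10^-7 K/W
R_vermiculite fill = L/(kA) = 0.07/(0.0695×19.1) = 0.05273 K/W
R_outer film = 1/(h_o·A) = 1/(14.7×19.1) = 0.003562 K/W
R_total = 0.05629 K/W
Q = ΔT / R_total = 109 / 0.05629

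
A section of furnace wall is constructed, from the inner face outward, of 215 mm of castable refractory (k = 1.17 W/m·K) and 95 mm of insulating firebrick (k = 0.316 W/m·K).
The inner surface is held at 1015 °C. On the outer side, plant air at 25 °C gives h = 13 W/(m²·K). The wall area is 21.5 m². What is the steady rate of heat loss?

Series thermal resistances:
R_castable refractory = L/(kA) = 0.215/(1.17×21.5) = 0.008547 K/W
R_insulating firebrick = L/(kA) = 0.095/(0.316×21.5) = 0.01398 K/W
R_outer film = 1/(h_o·A) = 1/(13×21.5) = 0.003578 K/W
R_total = 0.02611 K/W
Q = ΔT / R_total = 990 / 0.02611

Q ≈ 37900 W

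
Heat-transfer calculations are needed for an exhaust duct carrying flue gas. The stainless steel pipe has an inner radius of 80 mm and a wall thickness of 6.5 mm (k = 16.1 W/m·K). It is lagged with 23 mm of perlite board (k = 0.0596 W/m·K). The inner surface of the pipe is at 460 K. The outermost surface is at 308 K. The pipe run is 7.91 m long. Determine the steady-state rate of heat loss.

Q ≈ 1910 W

Radial resistances (cylindrical: R_cond = ln(r_o/r_i)/(2πkL), R_conv = 1/(h·2πrL)):
R_stainless steel pipe wall = ln(86.5/80)/(2π×16.1×7.91) = 9.763×10^-5 K/W
R_perlite board = ln(109.5/86.5)/(2π×0.0596×7.91) = 0.0796 K/W
R_total = 0.0797 K/W
Q = ΔT/R_total = 152/0.0797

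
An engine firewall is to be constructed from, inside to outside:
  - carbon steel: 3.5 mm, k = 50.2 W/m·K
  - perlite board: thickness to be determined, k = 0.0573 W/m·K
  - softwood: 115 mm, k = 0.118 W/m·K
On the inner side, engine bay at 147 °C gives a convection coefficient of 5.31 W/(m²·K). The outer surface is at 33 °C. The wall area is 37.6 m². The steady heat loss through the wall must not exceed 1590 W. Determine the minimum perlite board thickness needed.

Treating each layer as a thermal resistance in series:
R_inner film = 1/(h_i·A) = 1/(5.31×37.6) = 0.005009 K/W
R_carbon steel = L/(kA) = 0.0035/(50.2×37.6) = 1.854×10^-6 K/W
R_softwood = L/(kA) = 0.115/(0.118×37.6) = 0.02592 K/W
Sum of the known resistances R_other = 0.03093 K/W
Required total resistance R_tot = ΔT/Q_allow = 114/1590 = 0.0717 K/W
R_perlite board = R_tot − R_other = 0.04077 K/W
L = R·k·A = 0.04077×0.0573×37.6

L ≈ 87.8 mm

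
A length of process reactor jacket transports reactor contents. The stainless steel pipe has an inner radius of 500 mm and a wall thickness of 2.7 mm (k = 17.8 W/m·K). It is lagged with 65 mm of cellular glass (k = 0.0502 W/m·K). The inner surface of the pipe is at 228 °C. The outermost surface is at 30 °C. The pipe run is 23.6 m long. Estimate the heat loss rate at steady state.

Q ≈ 12100 W

Per-layer cylindrical resistances, series-summed:
R_stainless steel pipe wall = ln(502.7/500)/(2π×17.8×23.6) = 2.04×10^-6 K/W
R_cellular glass = ln(567.7/502.7)/(2π×0.0502×23.6) = 0.01634 K/W
R_total = 0.01634 K/W
Q = ΔT/R_total = 198/0.01634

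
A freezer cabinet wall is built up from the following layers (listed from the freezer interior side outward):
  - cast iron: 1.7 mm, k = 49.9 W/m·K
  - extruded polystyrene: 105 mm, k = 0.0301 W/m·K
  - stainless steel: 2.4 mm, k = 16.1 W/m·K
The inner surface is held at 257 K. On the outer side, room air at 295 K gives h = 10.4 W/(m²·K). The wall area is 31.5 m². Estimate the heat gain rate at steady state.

Q ≈ 334 W

Model the wall as resistances in series:
R_cast iron = L/(kA) = 0.0017/(49.9×31.5) = 1.082×10^-6 K/W
R_extruded polystyrene = L/(kA) = 0.105/(0.0301×31.5) = 0.1107 K/W
R_stainless steel = L/(kA) = 0.0024/(16.1×31.5) = 4.732×10^-6 K/W
R_outer film = 1/(h_o·A) = 1/(10.4×31.5) = 0.003053 K/W
R_total = 0.1138 K/W
Q = ΔT / R_total = 38 / 0.1138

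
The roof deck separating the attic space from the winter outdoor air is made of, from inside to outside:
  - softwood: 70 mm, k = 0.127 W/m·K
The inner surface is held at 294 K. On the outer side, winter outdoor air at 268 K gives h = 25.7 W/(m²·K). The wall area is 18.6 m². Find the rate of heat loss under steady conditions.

Treating each layer as a thermal resistance in series:
R_softwood = L/(kA) = 0.07/(0.127×18.6) = 0.02963 K/W
R_outer film = 1/(h_o·A) = 1/(25.7×18.6) = 0.002092 K/W
R_total = 0.03173 K/W
Q = ΔT / R_total = 26 / 0.03173

Q ≈ 820 W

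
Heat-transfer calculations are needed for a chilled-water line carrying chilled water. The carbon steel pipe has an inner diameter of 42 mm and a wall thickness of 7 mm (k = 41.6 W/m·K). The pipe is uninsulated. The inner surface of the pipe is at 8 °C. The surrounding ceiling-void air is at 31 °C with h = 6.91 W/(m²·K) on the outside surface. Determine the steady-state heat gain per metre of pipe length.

Cylindrical conduction, so R = ln(r₂/r₁)/(2πkL) per layer, in series:
R_carbon steel pipe wall = ln(28/21)/(2π×41.6×1) = 0.001101 K/W
R_outer film = 1/(h_o·2πr_oL) = 1/(6.91×2π×0.028×1) = 0.8226 K/W
R_total = 0.8237 K/W
Q = ΔT/R_total = 23/0.8237

q′ ≈ 27.9 W/m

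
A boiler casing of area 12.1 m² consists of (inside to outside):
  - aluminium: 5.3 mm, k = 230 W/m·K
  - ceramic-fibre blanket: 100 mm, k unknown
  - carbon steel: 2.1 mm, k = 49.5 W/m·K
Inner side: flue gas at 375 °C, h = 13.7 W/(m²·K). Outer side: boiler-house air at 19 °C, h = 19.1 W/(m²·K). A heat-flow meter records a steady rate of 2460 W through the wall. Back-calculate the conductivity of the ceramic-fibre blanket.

Series thermal resistances:
R_inner film = 1/(h_i·A) = 1/(13.7×12.1) = 0.006032 K/W
R_aluminium = L/(kA) = 0.0053/(230×12.1) = 1.904×10^-6 K/W
R_carbon steel = L/(kA) = 0.0021/(49.5×12.1) = 3.506×10^-6 K/W
R_outer film = 1/(h_o·A) = 1/(19.1×12.1) = 0.004327 K/W
Sum of known resistances R_other = 0.01036 K/W
Total R = ΔT/Q = 356/2460 = 0.1447 K/W
R_ceramic-fibre blanket = R_total − R_other = 0.1344 K/W
k = L/(R·A) = 0.1/(0.1344×12.1)

k ≈ 0.0615 W/(m·K)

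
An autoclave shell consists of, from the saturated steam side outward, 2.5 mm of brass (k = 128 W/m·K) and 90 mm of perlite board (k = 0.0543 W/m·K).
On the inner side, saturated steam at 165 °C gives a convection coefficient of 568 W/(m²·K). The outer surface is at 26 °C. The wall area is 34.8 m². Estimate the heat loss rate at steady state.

Q ≈ 2920 W

Model the wall as resistances in series:
R_inner film = 1/(h_i·A) = 1/(568×34.8) = 5.059×10^-5 K/W
R_brass = L/(kA) = 0.0025/(128×34.8) = 5.612×10^-7 K/W
R_perlite board = L/(kA) = 0.09/(0.0543×34.8) = 0.04763 K/W
R_total = 0.04768 K/W
Q = ΔT / R_total = 139 / 0.04768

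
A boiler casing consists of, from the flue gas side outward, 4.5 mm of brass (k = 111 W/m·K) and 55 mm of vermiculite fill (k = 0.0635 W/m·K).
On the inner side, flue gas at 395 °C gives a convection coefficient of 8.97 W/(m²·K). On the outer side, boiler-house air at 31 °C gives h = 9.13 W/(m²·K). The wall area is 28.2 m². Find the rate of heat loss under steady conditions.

Q ≈ 9440 W

Thermal resistances in series:
R_inner film = 1/(h_i·A) = 1/(8.97×28.2) = 0.003953 K/W
R_brass = L/(kA) = 0.0045/(111×28.2) = 1.438×10^-6 K/W
R_vermiculite fill = L/(kA) = 0.055/(0.0635×28.2) = 0.03071 K/W
R_outer film = 1/(h_o·A) = 1/(9.13×28.2) = 0.003884 K/W
R_total = 0.03855 K/W
Q = ΔT / R_total = 364 / 0.03855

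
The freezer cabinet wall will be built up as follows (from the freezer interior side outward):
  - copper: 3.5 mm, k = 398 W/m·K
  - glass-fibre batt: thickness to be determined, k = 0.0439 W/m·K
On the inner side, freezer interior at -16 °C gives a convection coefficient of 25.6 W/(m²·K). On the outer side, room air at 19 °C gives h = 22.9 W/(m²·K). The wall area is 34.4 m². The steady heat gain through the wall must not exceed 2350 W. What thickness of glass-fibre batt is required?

L ≈ 18.9 mm

Series thermal resistances:
R_inner film = 1/(h_i·A) = 1/(25.6×34.4) = 0.001136 K/W
R_copper = L/(kA) = 0.0035/(398×34.4) = 2.556×10^-7 K/W
R_outer film = 1/(h_o·A) = 1/(22.9×34.4) = 0.001269 K/W
Sum of the known resistances R_other = 0.002405 K/W
Required total resistance R_tot = ΔT/Q_allow = 35/2350 = 0.01489 K/W
R_glass-fibre batt = R_tot − R_other = 0.01249 K/W
L = R·k·A = 0.01249×0.0439×34.4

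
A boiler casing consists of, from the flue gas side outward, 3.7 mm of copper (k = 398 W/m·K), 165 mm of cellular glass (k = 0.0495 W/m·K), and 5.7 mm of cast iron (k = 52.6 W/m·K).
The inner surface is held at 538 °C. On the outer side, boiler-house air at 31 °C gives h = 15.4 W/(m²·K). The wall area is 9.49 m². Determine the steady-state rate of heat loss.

Thermal resistances in series:
R_copper = L/(kA) = 0.0037/(398×9.49) = 9.796×10^-7 K/W
R_cellular glass = L/(kA) = 0.165/(0.0495×9.49) = 0.3512 K/W
R_cast iron = L/(kA) = 0.0057/(52.6×9.49) = 1.142×10^-5 K/W
R_outer film = 1/(h_o·A) = 1/(15.4×9.49) = 0.006842 K/W
R_total = 0.3581 K/W
Q = ΔT / R_total = 507 / 0.3581

Q ≈ 1420 W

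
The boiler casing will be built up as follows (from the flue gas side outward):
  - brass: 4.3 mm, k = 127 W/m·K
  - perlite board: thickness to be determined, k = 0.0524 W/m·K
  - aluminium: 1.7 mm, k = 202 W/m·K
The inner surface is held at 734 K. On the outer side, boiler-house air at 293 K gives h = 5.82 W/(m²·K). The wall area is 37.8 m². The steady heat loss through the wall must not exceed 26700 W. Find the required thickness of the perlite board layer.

Series thermal resistances:
R_brass = L/(kA) = 0.0043/(127×37.8) = 8.957×10^-7 K/W
R_aluminium = L/(kA) = 0.0017/(202×37.8) = 2.226×10^-7 K/W
R_outer film = 1/(h_o·A) = 1/(5.82×37.8) = 0.004546 K/W
Sum of the known resistances R_other = 0.004547 K/W
Required total resistance R_tot = ΔT/Q_allow = 441/26700 = 0.01652 K/W
R_perlite board = R_tot − R_other = 0.01197 K/W
L = R·k·A = 0.01197×0.0524×37.8

L ≈ 23.7 mm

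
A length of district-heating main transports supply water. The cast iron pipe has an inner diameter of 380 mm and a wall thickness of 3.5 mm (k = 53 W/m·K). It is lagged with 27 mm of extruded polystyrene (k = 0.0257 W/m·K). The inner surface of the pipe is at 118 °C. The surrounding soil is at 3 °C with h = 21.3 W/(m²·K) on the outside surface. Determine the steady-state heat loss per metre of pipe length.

q′ ≈ 136 W/m

Radial resistances (cylindrical: R_cond = ln(r_o/r_i)/(2πkL), R_conv = 1/(h·2πrL)):
R_cast iron pipe wall = ln(193.5/190)/(2π×53×1) = 5.481×10^-5 K/W
R_extruded polystyrene = ln(220.5/193.5)/(2π×0.0257×1) = 0.8089 K/W
R_outer film = 1/(h_o·2πr_oL) = 1/(21.3×2π×0.2205×1) = 0.03389 K/W
R_total = 0.8428 K/W
Q = ΔT/R_total = 115/0.8428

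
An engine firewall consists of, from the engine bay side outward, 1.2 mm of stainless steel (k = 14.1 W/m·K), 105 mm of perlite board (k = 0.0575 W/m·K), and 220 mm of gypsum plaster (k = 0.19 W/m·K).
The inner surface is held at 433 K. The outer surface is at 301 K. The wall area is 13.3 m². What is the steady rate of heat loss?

Treating each layer as a thermal resistance in series:
R_stainless steel = L/(kA) = 0.0012/(14.1×13.3) = 6.399×10^-6 K/W
R_perlite board = L/(kA) = 0.105/(0.0575×13.3) = 0.1373 K/W
R_gypsum plaster = L/(kA) = 0.22/(0.19×13.3) = 0.08706 K/W
R_total = 0.2244 K/W
Q = ΔT / R_total = 132 / 0.2244

Q ≈ 588 W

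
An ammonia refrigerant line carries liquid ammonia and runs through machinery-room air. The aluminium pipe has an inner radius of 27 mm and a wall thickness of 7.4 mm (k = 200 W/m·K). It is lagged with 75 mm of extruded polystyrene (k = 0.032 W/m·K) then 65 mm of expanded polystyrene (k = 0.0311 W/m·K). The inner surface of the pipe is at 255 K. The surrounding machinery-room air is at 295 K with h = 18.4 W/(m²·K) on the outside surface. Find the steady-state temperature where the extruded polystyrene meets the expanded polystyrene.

T ≈ 283 K

Treating each annulus and film as a series resistance:
R_aluminium pipe wall = ln(34.4/27)/(2π×200×1) = 1.928×10^-4 K/W
R_extruded polystyrene = ln(109.4/34.4)/(2π×0.032×1) = 5.754 K/W
R_expanded polystyrene = ln(174.4/109.4)/(2π×0.0311×1) = 2.387 K/W
R_outer film = 1/(h_o·2πr_oL) = 1/(18.4×2π×0.1744×1) = 0.0496 K/W
R_total = 8.191 K/W
Q = ΔT/R_total = 40/8.191
Q = 4.88 W/m
T_interface = T_inner + Q·ΣR(inner→interface) = 255 + 4.88×5.754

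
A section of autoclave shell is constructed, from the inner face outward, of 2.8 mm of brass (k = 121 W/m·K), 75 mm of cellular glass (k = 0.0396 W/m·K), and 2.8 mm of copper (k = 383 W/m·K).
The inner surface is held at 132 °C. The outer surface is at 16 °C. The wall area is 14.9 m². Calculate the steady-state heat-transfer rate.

Q ≈ 913 W

Series thermal resistances:
R_brass = L/(kA) = 0.0028/(121×14.9) = 1.553×10^-6 K/W
R_cellular glass = L/(kA) = 0.075/(0.0396×14.9) = 0.1271 K/W
R_copper = L/(kA) = 0.0028/(383×14.9) = 4.907×10^-7 K/W
R_total = 0.1271 K/W
Q = ΔT / R_total = 116 / 0.1271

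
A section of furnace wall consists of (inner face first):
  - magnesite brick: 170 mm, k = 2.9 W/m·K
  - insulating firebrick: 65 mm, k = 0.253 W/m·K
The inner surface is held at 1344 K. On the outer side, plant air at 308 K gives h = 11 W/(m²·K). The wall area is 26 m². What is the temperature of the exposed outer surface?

T ≈ 540 K

Using the resistance-network approach (series):
R_magnesite brick = L/(kA) = 0.17/(2.9×26) = 0.002255 K/W
R_insulating firebrick = L/(kA) = 0.065/(0.253×26) = 0.009881 K/W
R_outer film = 1/(h_o·A) = 1/(11×26) = 0.003497 K/W
R_total = 0.01563 K/W;  Q = ΔT/R_total = 1036/0.01563 = 66270 W
T_interface = T_inner − Q·ΣR(inner→interface) = 1344 − 66300×0.01214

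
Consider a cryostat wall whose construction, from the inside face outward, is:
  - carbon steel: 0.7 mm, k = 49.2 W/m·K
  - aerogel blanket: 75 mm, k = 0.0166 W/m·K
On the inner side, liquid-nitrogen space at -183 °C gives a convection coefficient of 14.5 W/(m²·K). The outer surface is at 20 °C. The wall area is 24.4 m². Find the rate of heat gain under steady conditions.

Using the resistance-network approach (series):
R_inner film = 1/(h_i·A) = 1/(14.5×24.4) = 0.002826 K/W
R_carbon steel = L/(kA) = 0.0007/(49.2×24.4) = 5.831×10^-7 K/W
R_aerogel blanket = L/(kA) = 0.075/(0.0166×24.4) = 0.1852 K/W
R_total = 0.188 K/W
Q = ΔT / R_total = 203 / 0.188

Q ≈ 1080 W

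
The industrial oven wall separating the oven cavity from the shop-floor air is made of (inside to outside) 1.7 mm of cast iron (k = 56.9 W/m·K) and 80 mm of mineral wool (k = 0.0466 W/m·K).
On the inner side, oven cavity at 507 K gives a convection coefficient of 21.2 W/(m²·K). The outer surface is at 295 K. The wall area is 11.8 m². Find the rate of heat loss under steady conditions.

Q ≈ 1420 W

Using the resistance-network approach (series):
R_inner film = 1/(h_i·A) = 1/(21.2×11.8) = 0.003997 K/W
R_cast iron = L/(kA) = 0.0017/(56.9×11.8) = 2.532×10^-6 K/W
R_mineral wool = L/(kA) = 0.08/(0.0466×11.8) = 0.1455 K/W
R_total = 0.1495 K/W
Q = ΔT / R_total = 212 / 0.1495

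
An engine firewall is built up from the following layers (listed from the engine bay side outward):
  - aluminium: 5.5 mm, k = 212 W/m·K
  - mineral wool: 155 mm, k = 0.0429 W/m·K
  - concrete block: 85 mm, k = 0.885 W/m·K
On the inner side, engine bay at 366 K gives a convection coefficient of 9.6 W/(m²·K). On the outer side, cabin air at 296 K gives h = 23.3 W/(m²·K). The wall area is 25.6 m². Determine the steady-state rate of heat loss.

Series thermal resistances:
R_inner film = 1/(h_i·A) = 1/(9.6×25.6) = 0.004069 K/W
R_aluminium = L/(kA) = 0.0055/(212×25.6) = 1.013×10^-6 K/W
R_mineral wool = L/(kA) = 0.155/(0.0429×25.6) = 0.1411 K/W
R_concrete block = L/(kA) = 0.085/(0.885×25.6) = 0.003752 K/W
R_outer film = 1/(h_o·A) = 1/(23.3×25.6) = 0.001677 K/W
R_total = 0.1506 K/W
Q = ΔT / R_total = 70 / 0.1506

Q ≈ 465 W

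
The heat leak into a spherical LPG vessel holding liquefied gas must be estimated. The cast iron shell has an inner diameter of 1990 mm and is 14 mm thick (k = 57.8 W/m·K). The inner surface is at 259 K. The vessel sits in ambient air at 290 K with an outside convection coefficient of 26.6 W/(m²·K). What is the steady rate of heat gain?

Each spherical layer contributes R = (1/r_i − 1/r_o)/(4πk):
R_cast iron shell = (1/0.995 − 1/1.009)/(4π×57.8) = 1.92×10^-5 K/W
R_outer film = 1/(h·4πr_o²) = 1/(26.6×4π×1.009²) = 0.002939 K/W
R_total = 0.002958 K/W
Q = ΔT/R_total = 31/0.002958

Q ≈ 10500 W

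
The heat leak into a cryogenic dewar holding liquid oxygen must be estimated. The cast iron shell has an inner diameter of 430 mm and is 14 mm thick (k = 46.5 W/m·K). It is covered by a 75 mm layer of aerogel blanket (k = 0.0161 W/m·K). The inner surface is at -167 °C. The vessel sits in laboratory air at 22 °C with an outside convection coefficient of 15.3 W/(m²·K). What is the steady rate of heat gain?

Each spherical layer contributes R = (1/r_i − 1/r_o)/(4πk):
R_cast iron shell = (1/0.215 − 1/0.229)/(4π×46.5) = 4.866×10^-4 K/W
R_aerogel blanket = (1/0.229 − 1/0.304)/(4π×0.0161) = 5.325 K/W
R_outer film = 1/(h·4πr_o²) = 1/(15.3×4π×0.304²) = 0.05628 K/W
R_total = 5.382 K/W
Q = ΔT/R_total = 189/5.382

Q ≈ 35.1 W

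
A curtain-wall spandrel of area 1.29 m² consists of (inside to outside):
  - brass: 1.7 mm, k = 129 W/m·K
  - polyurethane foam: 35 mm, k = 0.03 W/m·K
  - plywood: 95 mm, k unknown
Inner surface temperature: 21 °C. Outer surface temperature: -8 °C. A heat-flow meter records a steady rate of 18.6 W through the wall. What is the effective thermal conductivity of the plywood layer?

k ≈ 0.112 W/(m·K)

Thermal resistances in series:
R_brass = L/(kA) = 0.0017/(129×1.29) = 1.022×10^-5 K/W
R_polyurethane foam = L/(kA) = 0.035/(0.03×1.29) = 0.9044 K/W
Sum of known resistances R_other = 0.9044 K/W
Total R = ΔT/Q = 29/18.6 = 1.559 K/W
R_plywood = R_total − R_other = 0.6547 K/W
k = L/(R·A) = 0.095/(0.6547×1.29)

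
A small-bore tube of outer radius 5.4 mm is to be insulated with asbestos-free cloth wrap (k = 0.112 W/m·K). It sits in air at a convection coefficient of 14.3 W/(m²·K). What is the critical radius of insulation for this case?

r_cr ≈ 7.83 mm

For a cylinder r_cr = k/h = 0.112/14.3
r_cr = 7.83 mm; since the bare radius (5.4 mm) is below r_cr, adding a thin layer of insulation will *increase* heat loss.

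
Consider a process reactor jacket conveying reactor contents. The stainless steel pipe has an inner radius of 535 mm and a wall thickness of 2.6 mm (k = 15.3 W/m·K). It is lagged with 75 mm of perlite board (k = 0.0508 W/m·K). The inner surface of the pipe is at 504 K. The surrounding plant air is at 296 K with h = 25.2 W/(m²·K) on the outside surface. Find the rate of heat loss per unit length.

q′ ≈ 496 W/m

For a radial system each layer contributes R = ln(r_out/r_in)/(2πkL); films add R = 1/(hA).
R_stainless steel pipe wall = ln(537.6/535)/(2π×15.3×1) = 5.043×10^-5 K/W
R_perlite board = ln(612.6/537.6)/(2π×0.0508×1) = 0.4092 K/W
R_outer film = 1/(h_o·2πr_oL) = 1/(25.2×2π×0.6126×1) = 0.01031 K/W
R_total = 0.4195 K/W
Q = ΔT/R_total = 208/0.4195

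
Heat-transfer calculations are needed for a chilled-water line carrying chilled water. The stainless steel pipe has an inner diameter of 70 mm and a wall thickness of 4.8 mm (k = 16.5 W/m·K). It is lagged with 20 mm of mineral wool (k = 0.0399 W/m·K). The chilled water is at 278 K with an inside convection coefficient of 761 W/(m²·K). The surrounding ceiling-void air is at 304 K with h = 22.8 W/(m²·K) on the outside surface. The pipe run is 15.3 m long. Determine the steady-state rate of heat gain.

Per-layer cylindrical resistances, series-summed:
R_inner film = 1/(h_i·2πr₁L) = 1/(761×2π×0.035×15.3) = 3.905×10^-4 K/W
R_stainless steel pipe wall = ln(39.8/35)/(2π×16.5×15.3) = 8.102×10^-5 K/W
R_mineral wool = ln(59.8/39.8)/(2π×0.0399×15.3) = 0.1061 K/W
R_outer film = 1/(h_o·2πr_oL) = 1/(22.8×2π×0.0598×15.3) = 0.007629 K/W
R_total = 0.1142 K/W
Q = ΔT/R_total = 26/0.1142

Q ≈ 228 W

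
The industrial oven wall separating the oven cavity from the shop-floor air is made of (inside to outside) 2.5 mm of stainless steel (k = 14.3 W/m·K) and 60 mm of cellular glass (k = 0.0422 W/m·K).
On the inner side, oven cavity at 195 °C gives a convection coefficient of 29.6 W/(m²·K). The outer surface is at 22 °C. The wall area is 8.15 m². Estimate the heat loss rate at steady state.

Q ≈ 969 W

Model the wall as resistances in series:
R_inner film = 1/(h_i·A) = 1/(29.6×8.15) = 0.004145 K/W
R_stainless steel = L/(kA) = 0.0025/(14.3×8.15) = 2.145×10^-5 K/W
R_cellular glass = L/(kA) = 0.06/(0.0422×8.15) = 0.1745 K/W
R_total = 0.1786 K/W
Q = ΔT / R_total = 173 / 0.1786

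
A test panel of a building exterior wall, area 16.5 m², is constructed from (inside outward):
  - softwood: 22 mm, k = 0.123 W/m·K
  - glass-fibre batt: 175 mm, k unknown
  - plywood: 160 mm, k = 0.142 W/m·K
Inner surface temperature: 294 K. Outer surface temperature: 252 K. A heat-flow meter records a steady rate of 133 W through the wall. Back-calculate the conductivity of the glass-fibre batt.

k ≈ 0.0448 W/(m·K)

Using the resistance-network approach (series):
R_softwood = L/(kA) = 0.022/(0.123×16.5) = 0.01084 K/W
R_plywood = L/(kA) = 0.16/(0.142×16.5) = 0.06829 K/W
Sum of known resistances R_other = 0.07913 K/W
Total R = ΔT/Q = 42/133 = 0.3158 K/W
R_glass-fibre batt = R_total − R_other = 0.2367 K/W
k = L/(R·A) = 0.175/(0.2367×16.5)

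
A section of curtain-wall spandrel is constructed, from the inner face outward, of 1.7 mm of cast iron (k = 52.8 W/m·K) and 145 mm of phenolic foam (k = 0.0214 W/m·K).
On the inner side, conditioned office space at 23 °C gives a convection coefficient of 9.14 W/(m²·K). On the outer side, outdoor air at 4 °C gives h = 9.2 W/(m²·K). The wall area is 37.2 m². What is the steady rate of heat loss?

Q ≈ 101 W

Treating each layer as a thermal resistance in series:
R_inner film = 1/(h_i·A) = 1/(9.14×37.2) = 0.002941 K/W
R_cast iron = L/(kA) = 0.0017/(52.8×37.2) = 8.655×10^-7 K/W
R_phenolic foam = L/(kA) = 0.145/(0.0214×37.2) = 0.1821 K/W
R_outer film = 1/(h_o·A) = 1/(9.2×37.2) = 0.002922 K/W
R_total = 0.188 K/W
Q = ΔT / R_total = 19 / 0.188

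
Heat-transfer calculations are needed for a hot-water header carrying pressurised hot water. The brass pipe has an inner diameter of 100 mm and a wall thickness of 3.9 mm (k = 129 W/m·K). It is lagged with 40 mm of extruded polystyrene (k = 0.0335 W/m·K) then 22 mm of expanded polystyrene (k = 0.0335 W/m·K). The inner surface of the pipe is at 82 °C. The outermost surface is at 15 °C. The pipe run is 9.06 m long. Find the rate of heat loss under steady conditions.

Q ≈ 167 W

Radial resistances (cylindrical: R_cond = ln(r_o/r_i)/(2πkL), R_conv = 1/(h·2πrL)):
R_brass pipe wall = ln(53.9/50)/(2π×129×9.06) = 1.023×10^-5 K/W
R_extruded polystyrene = ln(93.9/53.9)/(2π×0.0335×9.06) = 0.2911 K/W
R_expanded polystyrene = ln(115.9/93.9)/(2π×0.0335×9.06) = 0.1104 K/W
R_total = 0.4015 K/W
Q = ΔT/R_total = 67/0.4015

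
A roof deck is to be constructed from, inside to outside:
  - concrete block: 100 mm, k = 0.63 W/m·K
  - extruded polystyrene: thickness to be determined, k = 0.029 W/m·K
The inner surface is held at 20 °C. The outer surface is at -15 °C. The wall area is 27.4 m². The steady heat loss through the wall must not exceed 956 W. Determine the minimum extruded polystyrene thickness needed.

Treating each layer as a thermal resistance in series:
R_concrete block = L/(kA) = 0.1/(0.63×27.4) = 0.005793 K/W
Sum of the known resistances R_other = 0.005793 K/W
Required total resistance R_tot = ΔT/Q_allow = 35/956 = 0.03661 K/W
R_extruded polystyrene = R_tot − R_other = 0.03082 K/W
L = R·k·A = 0.03082×0.029×27.4

L ≈ 24.5 mm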